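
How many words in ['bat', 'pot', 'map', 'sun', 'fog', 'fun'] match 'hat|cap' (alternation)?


Alternation 'hat|cap' matches either 'hat' or 'cap'.
Checking each word:
  'bat' -> no
  'pot' -> no
  'map' -> no
  'sun' -> no
  'fog' -> no
  'fun' -> no
Matches: []
Count: 0

0


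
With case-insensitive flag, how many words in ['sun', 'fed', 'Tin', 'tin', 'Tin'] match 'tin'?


Case-insensitive matching: compare each word's lowercase form to 'tin'.
  'sun' -> lower='sun' -> no
  'fed' -> lower='fed' -> no
  'Tin' -> lower='tin' -> MATCH
  'tin' -> lower='tin' -> MATCH
  'Tin' -> lower='tin' -> MATCH
Matches: ['Tin', 'tin', 'Tin']
Count: 3

3


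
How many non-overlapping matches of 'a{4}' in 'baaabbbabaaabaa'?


Pattern 'a{4}' matches exactly 4 consecutive a's (greedy, non-overlapping).
String: 'baaabbbabaaabaa'
Scanning for runs of a's:
  Run at pos 1: 'aaa' (length 3) -> 0 match(es)
  Run at pos 7: 'a' (length 1) -> 0 match(es)
  Run at pos 9: 'aaa' (length 3) -> 0 match(es)
  Run at pos 13: 'aa' (length 2) -> 0 match(es)
Matches found: []
Total: 0

0


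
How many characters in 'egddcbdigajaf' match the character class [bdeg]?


Character class [bdeg] matches any of: {b, d, e, g}
Scanning string 'egddcbdigajaf' character by character:
  pos 0: 'e' -> MATCH
  pos 1: 'g' -> MATCH
  pos 2: 'd' -> MATCH
  pos 3: 'd' -> MATCH
  pos 4: 'c' -> no
  pos 5: 'b' -> MATCH
  pos 6: 'd' -> MATCH
  pos 7: 'i' -> no
  pos 8: 'g' -> MATCH
  pos 9: 'a' -> no
  pos 10: 'j' -> no
  pos 11: 'a' -> no
  pos 12: 'f' -> no
Total matches: 7

7


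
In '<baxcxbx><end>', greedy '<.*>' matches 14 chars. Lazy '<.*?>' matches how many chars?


Greedy '<.*>' tries to match as MUCH as possible.
Lazy '<.*?>' tries to match as LITTLE as possible.

String: '<baxcxbx><end>'
Greedy '<.*>' starts at first '<' and extends to the LAST '>': '<baxcxbx><end>' (14 chars)
Lazy '<.*?>' starts at first '<' and stops at the FIRST '>': '<baxcxbx>' (9 chars)

9


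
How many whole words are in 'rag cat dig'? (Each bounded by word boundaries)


Word boundaries (\b) mark the start/end of each word.
Text: 'rag cat dig'
Splitting by whitespace:
  Word 1: 'rag'
  Word 2: 'cat'
  Word 3: 'dig'
Total whole words: 3

3


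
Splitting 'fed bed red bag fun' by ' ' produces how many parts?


Splitting by ' ' breaks the string at each occurrence of the separator.
Text: 'fed bed red bag fun'
Parts after split:
  Part 1: 'fed'
  Part 2: 'bed'
  Part 3: 'red'
  Part 4: 'bag'
  Part 5: 'fun'
Total parts: 5

5


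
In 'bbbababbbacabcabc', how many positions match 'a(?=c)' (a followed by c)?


Lookahead 'a(?=c)' matches 'a' only when followed by 'c'.
String: 'bbbababbbacabcabc'
Checking each position where char is 'a':
  pos 3: 'a' -> no (next='b')
  pos 5: 'a' -> no (next='b')
  pos 9: 'a' -> MATCH (next='c')
  pos 11: 'a' -> no (next='b')
  pos 14: 'a' -> no (next='b')
Matching positions: [9]
Count: 1

1


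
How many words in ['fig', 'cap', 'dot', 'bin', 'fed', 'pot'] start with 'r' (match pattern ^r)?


Pattern ^r anchors to start of word. Check which words begin with 'r':
  'fig' -> no
  'cap' -> no
  'dot' -> no
  'bin' -> no
  'fed' -> no
  'pot' -> no
Matching words: []
Count: 0

0


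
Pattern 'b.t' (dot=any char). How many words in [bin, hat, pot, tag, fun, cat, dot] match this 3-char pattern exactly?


Pattern 'b.t' means: starts with 'b', any single char, ends with 't'.
Checking each word (must be exactly 3 chars):
  'bin' (len=3): no
  'hat' (len=3): no
  'pot' (len=3): no
  'tag' (len=3): no
  'fun' (len=3): no
  'cat' (len=3): no
  'dot' (len=3): no
Matching words: []
Total: 0

0


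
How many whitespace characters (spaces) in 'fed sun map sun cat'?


\s matches whitespace characters (spaces, tabs, etc.).
Text: 'fed sun map sun cat'
This text has 5 words separated by spaces.
Number of spaces = number of words - 1 = 5 - 1 = 4

4


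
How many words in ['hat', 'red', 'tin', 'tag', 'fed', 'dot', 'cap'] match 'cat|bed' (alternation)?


Alternation 'cat|bed' matches either 'cat' or 'bed'.
Checking each word:
  'hat' -> no
  'red' -> no
  'tin' -> no
  'tag' -> no
  'fed' -> no
  'dot' -> no
  'cap' -> no
Matches: []
Count: 0

0


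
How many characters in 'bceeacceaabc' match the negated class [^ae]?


Negated class [^ae] matches any char NOT in {a, e}
Scanning 'bceeacceaabc':
  pos 0: 'b' -> MATCH
  pos 1: 'c' -> MATCH
  pos 2: 'e' -> no (excluded)
  pos 3: 'e' -> no (excluded)
  pos 4: 'a' -> no (excluded)
  pos 5: 'c' -> MATCH
  pos 6: 'c' -> MATCH
  pos 7: 'e' -> no (excluded)
  pos 8: 'a' -> no (excluded)
  pos 9: 'a' -> no (excluded)
  pos 10: 'b' -> MATCH
  pos 11: 'c' -> MATCH
Total matches: 6

6


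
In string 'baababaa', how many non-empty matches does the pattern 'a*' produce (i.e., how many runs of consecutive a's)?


Pattern 'a*' matches zero or more a's. We want non-empty runs of consecutive a's.
String: 'baababaa'
Walking through the string to find runs of a's:
  Run 1: positions 1-2 -> 'aa'
  Run 2: positions 4-4 -> 'a'
  Run 3: positions 6-7 -> 'aa'
Non-empty runs found: ['aa', 'a', 'aa']
Count: 3

3


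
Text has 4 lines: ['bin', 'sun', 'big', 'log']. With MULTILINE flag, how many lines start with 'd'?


With MULTILINE flag, ^ matches the start of each line.
Lines: ['bin', 'sun', 'big', 'log']
Checking which lines start with 'd':
  Line 1: 'bin' -> no
  Line 2: 'sun' -> no
  Line 3: 'big' -> no
  Line 4: 'log' -> no
Matching lines: []
Count: 0

0


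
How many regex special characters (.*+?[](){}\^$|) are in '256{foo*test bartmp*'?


Regex special characters are: . * + ? [ ] ( ) { } \ ^ $ |
Scanning '256{foo*test bartmp*':
  pos 3: '{' -> SPECIAL
  pos 7: '*' -> SPECIAL
  pos 19: '*' -> SPECIAL
Special chars found: ['{', '*', '*']
Total: 3

3


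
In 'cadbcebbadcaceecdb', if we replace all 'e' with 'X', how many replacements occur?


re.sub('e', 'X', text) replaces every occurrence of 'e' with 'X'.
Text: 'cadbcebbadcaceecdb'
Scanning for 'e':
  pos 5: 'e' -> replacement #1
  pos 13: 'e' -> replacement #2
  pos 14: 'e' -> replacement #3
Total replacements: 3

3


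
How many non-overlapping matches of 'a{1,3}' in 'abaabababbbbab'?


Pattern 'a{1,3}' matches between 1 and 3 consecutive a's (greedy).
String: 'abaabababbbbab'
Finding runs of a's and applying greedy matching:
  Run at pos 0: 'a' (length 1)
  Run at pos 2: 'aa' (length 2)
  Run at pos 5: 'a' (length 1)
  Run at pos 7: 'a' (length 1)
  Run at pos 12: 'a' (length 1)
Matches: ['a', 'aa', 'a', 'a', 'a']
Count: 5

5


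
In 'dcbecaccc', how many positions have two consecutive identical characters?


Looking for consecutive identical characters in 'dcbecaccc':
  pos 0-1: 'd' vs 'c' -> different
  pos 1-2: 'c' vs 'b' -> different
  pos 2-3: 'b' vs 'e' -> different
  pos 3-4: 'e' vs 'c' -> different
  pos 4-5: 'c' vs 'a' -> different
  pos 5-6: 'a' vs 'c' -> different
  pos 6-7: 'c' vs 'c' -> MATCH ('cc')
  pos 7-8: 'c' vs 'c' -> MATCH ('cc')
Consecutive identical pairs: ['cc', 'cc']
Count: 2

2


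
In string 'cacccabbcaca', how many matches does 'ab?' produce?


Pattern 'ab?' matches 'a' optionally followed by 'b'.
String: 'cacccabbcaca'
Scanning left to right for 'a' then checking next char:
  Match 1: 'a' (a not followed by b)
  Match 2: 'ab' (a followed by b)
  Match 3: 'a' (a not followed by b)
  Match 4: 'a' (a not followed by b)
Total matches: 4

4


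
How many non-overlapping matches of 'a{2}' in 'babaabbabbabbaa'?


Pattern 'a{2}' matches exactly 2 consecutive a's (greedy, non-overlapping).
String: 'babaabbabbabbaa'
Scanning for runs of a's:
  Run at pos 1: 'a' (length 1) -> 0 match(es)
  Run at pos 3: 'aa' (length 2) -> 1 match(es)
  Run at pos 7: 'a' (length 1) -> 0 match(es)
  Run at pos 10: 'a' (length 1) -> 0 match(es)
  Run at pos 13: 'aa' (length 2) -> 1 match(es)
Matches found: ['aa', 'aa']
Total: 2

2


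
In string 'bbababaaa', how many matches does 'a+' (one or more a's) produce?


Pattern 'a+' matches one or more consecutive a's.
String: 'bbababaaa'
Scanning for runs of a:
  Match 1: 'a' (length 1)
  Match 2: 'a' (length 1)
  Match 3: 'aaa' (length 3)
Total matches: 3

3


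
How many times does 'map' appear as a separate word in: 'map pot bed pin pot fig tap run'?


Scanning each word for exact match 'map':
  Word 1: 'map' -> MATCH
  Word 2: 'pot' -> no
  Word 3: 'bed' -> no
  Word 4: 'pin' -> no
  Word 5: 'pot' -> no
  Word 6: 'fig' -> no
  Word 7: 'tap' -> no
  Word 8: 'run' -> no
Total matches: 1

1


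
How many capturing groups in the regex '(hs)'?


To count capturing groups, count each '(' that starts a group.
Pattern: '(hs)'
Walking through the pattern:
  Position 0: '(' -> group #1
Total capturing groups: 1

1


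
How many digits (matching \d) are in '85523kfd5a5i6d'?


\d matches any digit 0-9.
Scanning '85523kfd5a5i6d':
  pos 0: '8' -> DIGIT
  pos 1: '5' -> DIGIT
  pos 2: '5' -> DIGIT
  pos 3: '2' -> DIGIT
  pos 4: '3' -> DIGIT
  pos 8: '5' -> DIGIT
  pos 10: '5' -> DIGIT
  pos 12: '6' -> DIGIT
Digits found: ['8', '5', '5', '2', '3', '5', '5', '6']
Total: 8

8


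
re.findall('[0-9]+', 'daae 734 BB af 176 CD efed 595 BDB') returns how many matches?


Pattern '[0-9]+' finds one or more digits.
Text: 'daae 734 BB af 176 CD efed 595 BDB'
Scanning for matches:
  Match 1: '734'
  Match 2: '176'
  Match 3: '595'
Total matches: 3

3


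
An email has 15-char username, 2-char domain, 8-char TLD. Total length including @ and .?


An email address has format: username@domain.tld
Username length: 15
'@' character: 1
Domain length: 2
'.' character: 1
TLD length: 8
Total = 15 + 1 + 2 + 1 + 8 = 27

27


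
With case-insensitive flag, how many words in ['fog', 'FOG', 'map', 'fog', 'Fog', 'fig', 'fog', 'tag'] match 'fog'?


Case-insensitive matching: compare each word's lowercase form to 'fog'.
  'fog' -> lower='fog' -> MATCH
  'FOG' -> lower='fog' -> MATCH
  'map' -> lower='map' -> no
  'fog' -> lower='fog' -> MATCH
  'Fog' -> lower='fog' -> MATCH
  'fig' -> lower='fig' -> no
  'fog' -> lower='fog' -> MATCH
  'tag' -> lower='tag' -> no
Matches: ['fog', 'FOG', 'fog', 'Fog', 'fog']
Count: 5

5


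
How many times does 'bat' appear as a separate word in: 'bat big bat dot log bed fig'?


Scanning each word for exact match 'bat':
  Word 1: 'bat' -> MATCH
  Word 2: 'big' -> no
  Word 3: 'bat' -> MATCH
  Word 4: 'dot' -> no
  Word 5: 'log' -> no
  Word 6: 'bed' -> no
  Word 7: 'fig' -> no
Total matches: 2

2


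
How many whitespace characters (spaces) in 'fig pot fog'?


\s matches whitespace characters (spaces, tabs, etc.).
Text: 'fig pot fog'
This text has 3 words separated by spaces.
Number of spaces = number of words - 1 = 3 - 1 = 2

2


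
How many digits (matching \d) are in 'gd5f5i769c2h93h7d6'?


\d matches any digit 0-9.
Scanning 'gd5f5i769c2h93h7d6':
  pos 2: '5' -> DIGIT
  pos 4: '5' -> DIGIT
  pos 6: '7' -> DIGIT
  pos 7: '6' -> DIGIT
  pos 8: '9' -> DIGIT
  pos 10: '2' -> DIGIT
  pos 12: '9' -> DIGIT
  pos 13: '3' -> DIGIT
  pos 15: '7' -> DIGIT
  pos 17: '6' -> DIGIT
Digits found: ['5', '5', '7', '6', '9', '2', '9', '3', '7', '6']
Total: 10

10


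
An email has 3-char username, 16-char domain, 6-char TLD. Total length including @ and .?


An email address has format: username@domain.tld
Username length: 3
'@' character: 1
Domain length: 16
'.' character: 1
TLD length: 6
Total = 3 + 1 + 16 + 1 + 6 = 27

27


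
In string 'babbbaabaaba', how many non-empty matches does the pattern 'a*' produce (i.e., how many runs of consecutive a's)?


Pattern 'a*' matches zero or more a's. We want non-empty runs of consecutive a's.
String: 'babbbaabaaba'
Walking through the string to find runs of a's:
  Run 1: positions 1-1 -> 'a'
  Run 2: positions 5-6 -> 'aa'
  Run 3: positions 8-9 -> 'aa'
  Run 4: positions 11-11 -> 'a'
Non-empty runs found: ['a', 'aa', 'aa', 'a']
Count: 4

4


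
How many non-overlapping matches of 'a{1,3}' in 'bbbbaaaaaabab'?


Pattern 'a{1,3}' matches between 1 and 3 consecutive a's (greedy).
String: 'bbbbaaaaaabab'
Finding runs of a's and applying greedy matching:
  Run at pos 4: 'aaaaaa' (length 6)
  Run at pos 11: 'a' (length 1)
Matches: ['aaa', 'aaa', 'a']
Count: 3

3


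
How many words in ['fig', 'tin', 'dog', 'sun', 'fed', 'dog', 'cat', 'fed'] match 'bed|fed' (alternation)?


Alternation 'bed|fed' matches either 'bed' or 'fed'.
Checking each word:
  'fig' -> no
  'tin' -> no
  'dog' -> no
  'sun' -> no
  'fed' -> MATCH
  'dog' -> no
  'cat' -> no
  'fed' -> MATCH
Matches: ['fed', 'fed']
Count: 2

2


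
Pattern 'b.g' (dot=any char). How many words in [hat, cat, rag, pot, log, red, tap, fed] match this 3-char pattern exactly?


Pattern 'b.g' means: starts with 'b', any single char, ends with 'g'.
Checking each word (must be exactly 3 chars):
  'hat' (len=3): no
  'cat' (len=3): no
  'rag' (len=3): no
  'pot' (len=3): no
  'log' (len=3): no
  'red' (len=3): no
  'tap' (len=3): no
  'fed' (len=3): no
Matching words: []
Total: 0

0


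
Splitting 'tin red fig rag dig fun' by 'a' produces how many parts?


Splitting by 'a' breaks the string at each occurrence of the separator.
Text: 'tin red fig rag dig fun'
Parts after split:
  Part 1: 'tin red fig r'
  Part 2: 'g dig fun'
Total parts: 2

2


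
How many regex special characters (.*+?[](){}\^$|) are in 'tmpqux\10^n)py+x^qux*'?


Regex special characters are: . * + ? [ ] ( ) { } \ ^ $ |
Scanning 'tmpqux\10^n)py+x^qux*':
  pos 6: '\' -> SPECIAL
  pos 9: '^' -> SPECIAL
  pos 11: ')' -> SPECIAL
  pos 14: '+' -> SPECIAL
  pos 16: '^' -> SPECIAL
  pos 20: '*' -> SPECIAL
Special chars found: ['\\', '^', ')', '+', '^', '*']
Total: 6

6


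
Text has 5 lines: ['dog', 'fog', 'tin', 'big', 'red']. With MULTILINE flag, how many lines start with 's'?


With MULTILINE flag, ^ matches the start of each line.
Lines: ['dog', 'fog', 'tin', 'big', 'red']
Checking which lines start with 's':
  Line 1: 'dog' -> no
  Line 2: 'fog' -> no
  Line 3: 'tin' -> no
  Line 4: 'big' -> no
  Line 5: 'red' -> no
Matching lines: []
Count: 0

0


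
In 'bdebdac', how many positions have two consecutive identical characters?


Looking for consecutive identical characters in 'bdebdac':
  pos 0-1: 'b' vs 'd' -> different
  pos 1-2: 'd' vs 'e' -> different
  pos 2-3: 'e' vs 'b' -> different
  pos 3-4: 'b' vs 'd' -> different
  pos 4-5: 'd' vs 'a' -> different
  pos 5-6: 'a' vs 'c' -> different
Consecutive identical pairs: []
Count: 0

0


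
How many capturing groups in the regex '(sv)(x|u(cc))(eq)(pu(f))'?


To count capturing groups, count each '(' that starts a group.
Pattern: '(sv)(x|u(cc))(eq)(pu(f))'
Walking through the pattern:
  Position 0: '(' -> group #1
  Position 4: '(' -> group #2
  Position 8: '(' -> group #3
  Position 13: '(' -> group #4
  Position 17: '(' -> group #5
  Position 20: '(' -> group #6
Total capturing groups: 6

6


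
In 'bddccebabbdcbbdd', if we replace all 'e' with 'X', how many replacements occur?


re.sub('e', 'X', text) replaces every occurrence of 'e' with 'X'.
Text: 'bddccebabbdcbbdd'
Scanning for 'e':
  pos 5: 'e' -> replacement #1
Total replacements: 1

1


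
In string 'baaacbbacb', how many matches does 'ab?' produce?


Pattern 'ab?' matches 'a' optionally followed by 'b'.
String: 'baaacbbacb'
Scanning left to right for 'a' then checking next char:
  Match 1: 'a' (a not followed by b)
  Match 2: 'a' (a not followed by b)
  Match 3: 'a' (a not followed by b)
  Match 4: 'a' (a not followed by b)
Total matches: 4

4


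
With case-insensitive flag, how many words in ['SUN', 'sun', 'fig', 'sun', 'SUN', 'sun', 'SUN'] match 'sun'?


Case-insensitive matching: compare each word's lowercase form to 'sun'.
  'SUN' -> lower='sun' -> MATCH
  'sun' -> lower='sun' -> MATCH
  'fig' -> lower='fig' -> no
  'sun' -> lower='sun' -> MATCH
  'SUN' -> lower='sun' -> MATCH
  'sun' -> lower='sun' -> MATCH
  'SUN' -> lower='sun' -> MATCH
Matches: ['SUN', 'sun', 'sun', 'SUN', 'sun', 'SUN']
Count: 6

6


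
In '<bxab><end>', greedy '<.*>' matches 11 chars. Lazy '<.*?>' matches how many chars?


Greedy '<.*>' tries to match as MUCH as possible.
Lazy '<.*?>' tries to match as LITTLE as possible.

String: '<bxab><end>'
Greedy '<.*>' starts at first '<' and extends to the LAST '>': '<bxab><end>' (11 chars)
Lazy '<.*?>' starts at first '<' and stops at the FIRST '>': '<bxab>' (6 chars)

6


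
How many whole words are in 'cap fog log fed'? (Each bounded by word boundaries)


Word boundaries (\b) mark the start/end of each word.
Text: 'cap fog log fed'
Splitting by whitespace:
  Word 1: 'cap'
  Word 2: 'fog'
  Word 3: 'log'
  Word 4: 'fed'
Total whole words: 4

4


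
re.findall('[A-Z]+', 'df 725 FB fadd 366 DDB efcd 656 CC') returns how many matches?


Pattern '[A-Z]+' finds one or more uppercase letters.
Text: 'df 725 FB fadd 366 DDB efcd 656 CC'
Scanning for matches:
  Match 1: 'FB'
  Match 2: 'DDB'
  Match 3: 'CC'
Total matches: 3

3


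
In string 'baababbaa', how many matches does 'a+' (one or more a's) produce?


Pattern 'a+' matches one or more consecutive a's.
String: 'baababbaa'
Scanning for runs of a:
  Match 1: 'aa' (length 2)
  Match 2: 'a' (length 1)
  Match 3: 'aa' (length 2)
Total matches: 3

3


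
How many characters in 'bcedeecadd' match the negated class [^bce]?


Negated class [^bce] matches any char NOT in {b, c, e}
Scanning 'bcedeecadd':
  pos 0: 'b' -> no (excluded)
  pos 1: 'c' -> no (excluded)
  pos 2: 'e' -> no (excluded)
  pos 3: 'd' -> MATCH
  pos 4: 'e' -> no (excluded)
  pos 5: 'e' -> no (excluded)
  pos 6: 'c' -> no (excluded)
  pos 7: 'a' -> MATCH
  pos 8: 'd' -> MATCH
  pos 9: 'd' -> MATCH
Total matches: 4

4


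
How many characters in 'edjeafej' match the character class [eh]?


Character class [eh] matches any of: {e, h}
Scanning string 'edjeafej' character by character:
  pos 0: 'e' -> MATCH
  pos 1: 'd' -> no
  pos 2: 'j' -> no
  pos 3: 'e' -> MATCH
  pos 4: 'a' -> no
  pos 5: 'f' -> no
  pos 6: 'e' -> MATCH
  pos 7: 'j' -> no
Total matches: 3

3


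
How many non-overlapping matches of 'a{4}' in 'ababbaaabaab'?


Pattern 'a{4}' matches exactly 4 consecutive a's (greedy, non-overlapping).
String: 'ababbaaabaab'
Scanning for runs of a's:
  Run at pos 0: 'a' (length 1) -> 0 match(es)
  Run at pos 2: 'a' (length 1) -> 0 match(es)
  Run at pos 5: 'aaa' (length 3) -> 0 match(es)
  Run at pos 9: 'aa' (length 2) -> 0 match(es)
Matches found: []
Total: 0

0


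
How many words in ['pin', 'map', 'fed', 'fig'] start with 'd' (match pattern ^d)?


Pattern ^d anchors to start of word. Check which words begin with 'd':
  'pin' -> no
  'map' -> no
  'fed' -> no
  'fig' -> no
Matching words: []
Count: 0

0


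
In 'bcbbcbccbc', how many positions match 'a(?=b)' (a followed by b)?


Lookahead 'a(?=b)' matches 'a' only when followed by 'b'.
String: 'bcbbcbccbc'
Checking each position where char is 'a':
Matching positions: []
Count: 0

0


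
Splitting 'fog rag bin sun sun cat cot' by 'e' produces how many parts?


Splitting by 'e' breaks the string at each occurrence of the separator.
Text: 'fog rag bin sun sun cat cot'
Parts after split:
  Part 1: 'fog rag bin sun sun cat cot'
Total parts: 1

1


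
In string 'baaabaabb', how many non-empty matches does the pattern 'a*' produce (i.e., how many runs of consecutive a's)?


Pattern 'a*' matches zero or more a's. We want non-empty runs of consecutive a's.
String: 'baaabaabb'
Walking through the string to find runs of a's:
  Run 1: positions 1-3 -> 'aaa'
  Run 2: positions 5-6 -> 'aa'
Non-empty runs found: ['aaa', 'aa']
Count: 2

2


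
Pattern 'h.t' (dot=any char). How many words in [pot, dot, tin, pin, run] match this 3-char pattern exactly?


Pattern 'h.t' means: starts with 'h', any single char, ends with 't'.
Checking each word (must be exactly 3 chars):
  'pot' (len=3): no
  'dot' (len=3): no
  'tin' (len=3): no
  'pin' (len=3): no
  'run' (len=3): no
Matching words: []
Total: 0

0


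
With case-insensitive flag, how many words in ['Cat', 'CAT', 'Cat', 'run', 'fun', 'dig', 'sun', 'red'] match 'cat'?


Case-insensitive matching: compare each word's lowercase form to 'cat'.
  'Cat' -> lower='cat' -> MATCH
  'CAT' -> lower='cat' -> MATCH
  'Cat' -> lower='cat' -> MATCH
  'run' -> lower='run' -> no
  'fun' -> lower='fun' -> no
  'dig' -> lower='dig' -> no
  'sun' -> lower='sun' -> no
  'red' -> lower='red' -> no
Matches: ['Cat', 'CAT', 'Cat']
Count: 3

3


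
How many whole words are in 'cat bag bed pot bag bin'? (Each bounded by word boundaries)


Word boundaries (\b) mark the start/end of each word.
Text: 'cat bag bed pot bag bin'
Splitting by whitespace:
  Word 1: 'cat'
  Word 2: 'bag'
  Word 3: 'bed'
  Word 4: 'pot'
  Word 5: 'bag'
  Word 6: 'bin'
Total whole words: 6

6


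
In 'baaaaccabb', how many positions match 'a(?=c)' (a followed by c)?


Lookahead 'a(?=c)' matches 'a' only when followed by 'c'.
String: 'baaaaccabb'
Checking each position where char is 'a':
  pos 1: 'a' -> no (next='a')
  pos 2: 'a' -> no (next='a')
  pos 3: 'a' -> no (next='a')
  pos 4: 'a' -> MATCH (next='c')
  pos 7: 'a' -> no (next='b')
Matching positions: [4]
Count: 1

1


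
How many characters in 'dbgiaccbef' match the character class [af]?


Character class [af] matches any of: {a, f}
Scanning string 'dbgiaccbef' character by character:
  pos 0: 'd' -> no
  pos 1: 'b' -> no
  pos 2: 'g' -> no
  pos 3: 'i' -> no
  pos 4: 'a' -> MATCH
  pos 5: 'c' -> no
  pos 6: 'c' -> no
  pos 7: 'b' -> no
  pos 8: 'e' -> no
  pos 9: 'f' -> MATCH
Total matches: 2

2


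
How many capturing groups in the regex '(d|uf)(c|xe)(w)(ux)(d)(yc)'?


To count capturing groups, count each '(' that starts a group.
Pattern: '(d|uf)(c|xe)(w)(ux)(d)(yc)'
Walking through the pattern:
  Position 0: '(' -> group #1
  Position 6: '(' -> group #2
  Position 12: '(' -> group #3
  Position 15: '(' -> group #4
  Position 19: '(' -> group #5
  Position 22: '(' -> group #6
Total capturing groups: 6

6


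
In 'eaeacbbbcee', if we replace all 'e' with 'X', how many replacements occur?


re.sub('e', 'X', text) replaces every occurrence of 'e' with 'X'.
Text: 'eaeacbbbcee'
Scanning for 'e':
  pos 0: 'e' -> replacement #1
  pos 2: 'e' -> replacement #2
  pos 9: 'e' -> replacement #3
  pos 10: 'e' -> replacement #4
Total replacements: 4

4


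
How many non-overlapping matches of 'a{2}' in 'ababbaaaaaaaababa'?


Pattern 'a{2}' matches exactly 2 consecutive a's (greedy, non-overlapping).
String: 'ababbaaaaaaaababa'
Scanning for runs of a's:
  Run at pos 0: 'a' (length 1) -> 0 match(es)
  Run at pos 2: 'a' (length 1) -> 0 match(es)
  Run at pos 5: 'aaaaaaaa' (length 8) -> 4 match(es)
  Run at pos 14: 'a' (length 1) -> 0 match(es)
  Run at pos 16: 'a' (length 1) -> 0 match(es)
Matches found: ['aa', 'aa', 'aa', 'aa']
Total: 4

4


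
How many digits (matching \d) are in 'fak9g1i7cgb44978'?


\d matches any digit 0-9.
Scanning 'fak9g1i7cgb44978':
  pos 3: '9' -> DIGIT
  pos 5: '1' -> DIGIT
  pos 7: '7' -> DIGIT
  pos 11: '4' -> DIGIT
  pos 12: '4' -> DIGIT
  pos 13: '9' -> DIGIT
  pos 14: '7' -> DIGIT
  pos 15: '8' -> DIGIT
Digits found: ['9', '1', '7', '4', '4', '9', '7', '8']
Total: 8

8


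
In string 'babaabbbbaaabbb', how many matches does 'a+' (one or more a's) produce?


Pattern 'a+' matches one or more consecutive a's.
String: 'babaabbbbaaabbb'
Scanning for runs of a:
  Match 1: 'a' (length 1)
  Match 2: 'aa' (length 2)
  Match 3: 'aaa' (length 3)
Total matches: 3

3


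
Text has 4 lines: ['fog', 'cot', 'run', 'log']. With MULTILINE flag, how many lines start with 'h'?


With MULTILINE flag, ^ matches the start of each line.
Lines: ['fog', 'cot', 'run', 'log']
Checking which lines start with 'h':
  Line 1: 'fog' -> no
  Line 2: 'cot' -> no
  Line 3: 'run' -> no
  Line 4: 'log' -> no
Matching lines: []
Count: 0

0


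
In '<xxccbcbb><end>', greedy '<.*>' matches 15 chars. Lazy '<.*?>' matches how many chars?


Greedy '<.*>' tries to match as MUCH as possible.
Lazy '<.*?>' tries to match as LITTLE as possible.

String: '<xxccbcbb><end>'
Greedy '<.*>' starts at first '<' and extends to the LAST '>': '<xxccbcbb><end>' (15 chars)
Lazy '<.*?>' starts at first '<' and stops at the FIRST '>': '<xxccbcbb>' (10 chars)

10


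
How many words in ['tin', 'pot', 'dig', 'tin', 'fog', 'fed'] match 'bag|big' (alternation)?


Alternation 'bag|big' matches either 'bag' or 'big'.
Checking each word:
  'tin' -> no
  'pot' -> no
  'dig' -> no
  'tin' -> no
  'fog' -> no
  'fed' -> no
Matches: []
Count: 0

0


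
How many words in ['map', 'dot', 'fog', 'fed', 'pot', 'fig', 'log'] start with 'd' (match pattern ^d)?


Pattern ^d anchors to start of word. Check which words begin with 'd':
  'map' -> no
  'dot' -> MATCH (starts with 'd')
  'fog' -> no
  'fed' -> no
  'pot' -> no
  'fig' -> no
  'log' -> no
Matching words: ['dot']
Count: 1

1


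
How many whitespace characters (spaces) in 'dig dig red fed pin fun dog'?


\s matches whitespace characters (spaces, tabs, etc.).
Text: 'dig dig red fed pin fun dog'
This text has 7 words separated by spaces.
Number of spaces = number of words - 1 = 7 - 1 = 6

6


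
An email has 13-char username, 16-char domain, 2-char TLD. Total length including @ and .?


An email address has format: username@domain.tld
Username length: 13
'@' character: 1
Domain length: 16
'.' character: 1
TLD length: 2
Total = 13 + 1 + 16 + 1 + 2 = 33

33


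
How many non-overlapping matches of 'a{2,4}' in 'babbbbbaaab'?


Pattern 'a{2,4}' matches between 2 and 4 consecutive a's (greedy).
String: 'babbbbbaaab'
Finding runs of a's and applying greedy matching:
  Run at pos 1: 'a' (length 1)
  Run at pos 7: 'aaa' (length 3)
Matches: ['aaa']
Count: 1

1


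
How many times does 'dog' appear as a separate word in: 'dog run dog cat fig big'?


Scanning each word for exact match 'dog':
  Word 1: 'dog' -> MATCH
  Word 2: 'run' -> no
  Word 3: 'dog' -> MATCH
  Word 4: 'cat' -> no
  Word 5: 'fig' -> no
  Word 6: 'big' -> no
Total matches: 2

2


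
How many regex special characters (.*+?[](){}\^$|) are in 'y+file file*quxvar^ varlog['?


Regex special characters are: . * + ? [ ] ( ) { } \ ^ $ |
Scanning 'y+file file*quxvar^ varlog[':
  pos 1: '+' -> SPECIAL
  pos 11: '*' -> SPECIAL
  pos 18: '^' -> SPECIAL
  pos 26: '[' -> SPECIAL
Special chars found: ['+', '*', '^', '[']
Total: 4

4


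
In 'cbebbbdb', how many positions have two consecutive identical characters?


Looking for consecutive identical characters in 'cbebbbdb':
  pos 0-1: 'c' vs 'b' -> different
  pos 1-2: 'b' vs 'e' -> different
  pos 2-3: 'e' vs 'b' -> different
  pos 3-4: 'b' vs 'b' -> MATCH ('bb')
  pos 4-5: 'b' vs 'b' -> MATCH ('bb')
  pos 5-6: 'b' vs 'd' -> different
  pos 6-7: 'd' vs 'b' -> different
Consecutive identical pairs: ['bb', 'bb']
Count: 2

2


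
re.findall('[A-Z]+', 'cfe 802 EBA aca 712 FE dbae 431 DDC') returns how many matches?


Pattern '[A-Z]+' finds one or more uppercase letters.
Text: 'cfe 802 EBA aca 712 FE dbae 431 DDC'
Scanning for matches:
  Match 1: 'EBA'
  Match 2: 'FE'
  Match 3: 'DDC'
Total matches: 3

3


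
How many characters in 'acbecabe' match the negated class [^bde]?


Negated class [^bde] matches any char NOT in {b, d, e}
Scanning 'acbecabe':
  pos 0: 'a' -> MATCH
  pos 1: 'c' -> MATCH
  pos 2: 'b' -> no (excluded)
  pos 3: 'e' -> no (excluded)
  pos 4: 'c' -> MATCH
  pos 5: 'a' -> MATCH
  pos 6: 'b' -> no (excluded)
  pos 7: 'e' -> no (excluded)
Total matches: 4

4


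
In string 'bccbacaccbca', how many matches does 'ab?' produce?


Pattern 'ab?' matches 'a' optionally followed by 'b'.
String: 'bccbacaccbca'
Scanning left to right for 'a' then checking next char:
  Match 1: 'a' (a not followed by b)
  Match 2: 'a' (a not followed by b)
  Match 3: 'a' (a not followed by b)
Total matches: 3

3


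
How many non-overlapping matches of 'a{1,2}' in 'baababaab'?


Pattern 'a{1,2}' matches between 1 and 2 consecutive a's (greedy).
String: 'baababaab'
Finding runs of a's and applying greedy matching:
  Run at pos 1: 'aa' (length 2)
  Run at pos 4: 'a' (length 1)
  Run at pos 6: 'aa' (length 2)
Matches: ['aa', 'a', 'aa']
Count: 3

3


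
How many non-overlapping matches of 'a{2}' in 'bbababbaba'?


Pattern 'a{2}' matches exactly 2 consecutive a's (greedy, non-overlapping).
String: 'bbababbaba'
Scanning for runs of a's:
  Run at pos 2: 'a' (length 1) -> 0 match(es)
  Run at pos 4: 'a' (length 1) -> 0 match(es)
  Run at pos 7: 'a' (length 1) -> 0 match(es)
  Run at pos 9: 'a' (length 1) -> 0 match(es)
Matches found: []
Total: 0

0


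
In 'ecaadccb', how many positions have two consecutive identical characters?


Looking for consecutive identical characters in 'ecaadccb':
  pos 0-1: 'e' vs 'c' -> different
  pos 1-2: 'c' vs 'a' -> different
  pos 2-3: 'a' vs 'a' -> MATCH ('aa')
  pos 3-4: 'a' vs 'd' -> different
  pos 4-5: 'd' vs 'c' -> different
  pos 5-6: 'c' vs 'c' -> MATCH ('cc')
  pos 6-7: 'c' vs 'b' -> different
Consecutive identical pairs: ['aa', 'cc']
Count: 2

2


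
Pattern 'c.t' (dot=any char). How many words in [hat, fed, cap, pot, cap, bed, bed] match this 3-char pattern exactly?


Pattern 'c.t' means: starts with 'c', any single char, ends with 't'.
Checking each word (must be exactly 3 chars):
  'hat' (len=3): no
  'fed' (len=3): no
  'cap' (len=3): no
  'pot' (len=3): no
  'cap' (len=3): no
  'bed' (len=3): no
  'bed' (len=3): no
Matching words: []
Total: 0

0


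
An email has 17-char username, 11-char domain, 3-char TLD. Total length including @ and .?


An email address has format: username@domain.tld
Username length: 17
'@' character: 1
Domain length: 11
'.' character: 1
TLD length: 3
Total = 17 + 1 + 11 + 1 + 3 = 33

33


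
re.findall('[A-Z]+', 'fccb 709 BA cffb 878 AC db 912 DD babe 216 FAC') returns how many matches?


Pattern '[A-Z]+' finds one or more uppercase letters.
Text: 'fccb 709 BA cffb 878 AC db 912 DD babe 216 FAC'
Scanning for matches:
  Match 1: 'BA'
  Match 2: 'AC'
  Match 3: 'DD'
  Match 4: 'FAC'
Total matches: 4

4


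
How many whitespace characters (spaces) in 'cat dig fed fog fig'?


\s matches whitespace characters (spaces, tabs, etc.).
Text: 'cat dig fed fog fig'
This text has 5 words separated by spaces.
Number of spaces = number of words - 1 = 5 - 1 = 4

4


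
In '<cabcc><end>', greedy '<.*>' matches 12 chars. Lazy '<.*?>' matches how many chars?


Greedy '<.*>' tries to match as MUCH as possible.
Lazy '<.*?>' tries to match as LITTLE as possible.

String: '<cabcc><end>'
Greedy '<.*>' starts at first '<' and extends to the LAST '>': '<cabcc><end>' (12 chars)
Lazy '<.*?>' starts at first '<' and stops at the FIRST '>': '<cabcc>' (7 chars)

7


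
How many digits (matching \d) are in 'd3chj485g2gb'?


\d matches any digit 0-9.
Scanning 'd3chj485g2gb':
  pos 1: '3' -> DIGIT
  pos 5: '4' -> DIGIT
  pos 6: '8' -> DIGIT
  pos 7: '5' -> DIGIT
  pos 9: '2' -> DIGIT
Digits found: ['3', '4', '8', '5', '2']
Total: 5

5


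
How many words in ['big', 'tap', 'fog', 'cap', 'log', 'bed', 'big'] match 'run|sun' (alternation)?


Alternation 'run|sun' matches either 'run' or 'sun'.
Checking each word:
  'big' -> no
  'tap' -> no
  'fog' -> no
  'cap' -> no
  'log' -> no
  'bed' -> no
  'big' -> no
Matches: []
Count: 0

0


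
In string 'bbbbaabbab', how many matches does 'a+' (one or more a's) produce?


Pattern 'a+' matches one or more consecutive a's.
String: 'bbbbaabbab'
Scanning for runs of a:
  Match 1: 'aa' (length 2)
  Match 2: 'a' (length 1)
Total matches: 2

2


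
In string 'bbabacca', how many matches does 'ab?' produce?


Pattern 'ab?' matches 'a' optionally followed by 'b'.
String: 'bbabacca'
Scanning left to right for 'a' then checking next char:
  Match 1: 'ab' (a followed by b)
  Match 2: 'a' (a not followed by b)
  Match 3: 'a' (a not followed by b)
Total matches: 3

3


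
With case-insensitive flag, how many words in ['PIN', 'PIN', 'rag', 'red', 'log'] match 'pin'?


Case-insensitive matching: compare each word's lowercase form to 'pin'.
  'PIN' -> lower='pin' -> MATCH
  'PIN' -> lower='pin' -> MATCH
  'rag' -> lower='rag' -> no
  'red' -> lower='red' -> no
  'log' -> lower='log' -> no
Matches: ['PIN', 'PIN']
Count: 2

2


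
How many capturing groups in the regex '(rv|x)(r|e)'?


To count capturing groups, count each '(' that starts a group.
Pattern: '(rv|x)(r|e)'
Walking through the pattern:
  Position 0: '(' -> group #1
  Position 6: '(' -> group #2
Total capturing groups: 2

2


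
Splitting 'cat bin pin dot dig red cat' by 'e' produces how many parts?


Splitting by 'e' breaks the string at each occurrence of the separator.
Text: 'cat bin pin dot dig red cat'
Parts after split:
  Part 1: 'cat bin pin dot dig r'
  Part 2: 'd cat'
Total parts: 2

2


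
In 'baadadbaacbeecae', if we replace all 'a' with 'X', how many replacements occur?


re.sub('a', 'X', text) replaces every occurrence of 'a' with 'X'.
Text: 'baadadbaacbeecae'
Scanning for 'a':
  pos 1: 'a' -> replacement #1
  pos 2: 'a' -> replacement #2
  pos 4: 'a' -> replacement #3
  pos 7: 'a' -> replacement #4
  pos 8: 'a' -> replacement #5
  pos 14: 'a' -> replacement #6
Total replacements: 6

6


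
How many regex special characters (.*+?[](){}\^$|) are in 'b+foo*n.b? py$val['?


Regex special characters are: . * + ? [ ] ( ) { } \ ^ $ |
Scanning 'b+foo*n.b? py$val[':
  pos 1: '+' -> SPECIAL
  pos 5: '*' -> SPECIAL
  pos 7: '.' -> SPECIAL
  pos 9: '?' -> SPECIAL
  pos 13: '$' -> SPECIAL
  pos 17: '[' -> SPECIAL
Special chars found: ['+', '*', '.', '?', '$', '[']
Total: 6

6


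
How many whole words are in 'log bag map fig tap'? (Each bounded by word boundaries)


Word boundaries (\b) mark the start/end of each word.
Text: 'log bag map fig tap'
Splitting by whitespace:
  Word 1: 'log'
  Word 2: 'bag'
  Word 3: 'map'
  Word 4: 'fig'
  Word 5: 'tap'
Total whole words: 5

5


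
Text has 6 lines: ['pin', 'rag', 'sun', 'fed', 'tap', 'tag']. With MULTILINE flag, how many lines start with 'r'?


With MULTILINE flag, ^ matches the start of each line.
Lines: ['pin', 'rag', 'sun', 'fed', 'tap', 'tag']
Checking which lines start with 'r':
  Line 1: 'pin' -> no
  Line 2: 'rag' -> MATCH
  Line 3: 'sun' -> no
  Line 4: 'fed' -> no
  Line 5: 'tap' -> no
  Line 6: 'tag' -> no
Matching lines: ['rag']
Count: 1

1


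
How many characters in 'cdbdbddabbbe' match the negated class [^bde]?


Negated class [^bde] matches any char NOT in {b, d, e}
Scanning 'cdbdbddabbbe':
  pos 0: 'c' -> MATCH
  pos 1: 'd' -> no (excluded)
  pos 2: 'b' -> no (excluded)
  pos 3: 'd' -> no (excluded)
  pos 4: 'b' -> no (excluded)
  pos 5: 'd' -> no (excluded)
  pos 6: 'd' -> no (excluded)
  pos 7: 'a' -> MATCH
  pos 8: 'b' -> no (excluded)
  pos 9: 'b' -> no (excluded)
  pos 10: 'b' -> no (excluded)
  pos 11: 'e' -> no (excluded)
Total matches: 2

2


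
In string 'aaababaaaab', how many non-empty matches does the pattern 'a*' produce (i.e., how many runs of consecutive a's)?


Pattern 'a*' matches zero or more a's. We want non-empty runs of consecutive a's.
String: 'aaababaaaab'
Walking through the string to find runs of a's:
  Run 1: positions 0-2 -> 'aaa'
  Run 2: positions 4-4 -> 'a'
  Run 3: positions 6-9 -> 'aaaa'
Non-empty runs found: ['aaa', 'a', 'aaaa']
Count: 3

3


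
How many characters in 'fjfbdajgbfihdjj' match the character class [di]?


Character class [di] matches any of: {d, i}
Scanning string 'fjfbdajgbfihdjj' character by character:
  pos 0: 'f' -> no
  pos 1: 'j' -> no
  pos 2: 'f' -> no
  pos 3: 'b' -> no
  pos 4: 'd' -> MATCH
  pos 5: 'a' -> no
  pos 6: 'j' -> no
  pos 7: 'g' -> no
  pos 8: 'b' -> no
  pos 9: 'f' -> no
  pos 10: 'i' -> MATCH
  pos 11: 'h' -> no
  pos 12: 'd' -> MATCH
  pos 13: 'j' -> no
  pos 14: 'j' -> no
Total matches: 3

3


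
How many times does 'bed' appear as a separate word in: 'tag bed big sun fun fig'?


Scanning each word for exact match 'bed':
  Word 1: 'tag' -> no
  Word 2: 'bed' -> MATCH
  Word 3: 'big' -> no
  Word 4: 'sun' -> no
  Word 5: 'fun' -> no
  Word 6: 'fig' -> no
Total matches: 1

1


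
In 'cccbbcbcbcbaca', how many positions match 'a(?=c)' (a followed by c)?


Lookahead 'a(?=c)' matches 'a' only when followed by 'c'.
String: 'cccbbcbcbcbaca'
Checking each position where char is 'a':
  pos 11: 'a' -> MATCH (next='c')
Matching positions: [11]
Count: 1

1


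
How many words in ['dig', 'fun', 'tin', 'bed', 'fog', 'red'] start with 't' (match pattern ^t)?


Pattern ^t anchors to start of word. Check which words begin with 't':
  'dig' -> no
  'fun' -> no
  'tin' -> MATCH (starts with 't')
  'bed' -> no
  'fog' -> no
  'red' -> no
Matching words: ['tin']
Count: 1

1


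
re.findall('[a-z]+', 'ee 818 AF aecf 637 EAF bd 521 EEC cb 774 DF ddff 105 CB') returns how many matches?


Pattern '[a-z]+' finds one or more lowercase letters.
Text: 'ee 818 AF aecf 637 EAF bd 521 EEC cb 774 DF ddff 105 CB'
Scanning for matches:
  Match 1: 'ee'
  Match 2: 'aecf'
  Match 3: 'bd'
  Match 4: 'cb'
  Match 5: 'ddff'
Total matches: 5

5


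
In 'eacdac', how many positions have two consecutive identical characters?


Looking for consecutive identical characters in 'eacdac':
  pos 0-1: 'e' vs 'a' -> different
  pos 1-2: 'a' vs 'c' -> different
  pos 2-3: 'c' vs 'd' -> different
  pos 3-4: 'd' vs 'a' -> different
  pos 4-5: 'a' vs 'c' -> different
Consecutive identical pairs: []
Count: 0

0


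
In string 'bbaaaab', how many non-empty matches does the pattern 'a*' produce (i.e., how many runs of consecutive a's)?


Pattern 'a*' matches zero or more a's. We want non-empty runs of consecutive a's.
String: 'bbaaaab'
Walking through the string to find runs of a's:
  Run 1: positions 2-5 -> 'aaaa'
Non-empty runs found: ['aaaa']
Count: 1

1


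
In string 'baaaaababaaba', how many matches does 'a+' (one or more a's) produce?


Pattern 'a+' matches one or more consecutive a's.
String: 'baaaaababaaba'
Scanning for runs of a:
  Match 1: 'aaaaa' (length 5)
  Match 2: 'a' (length 1)
  Match 3: 'aa' (length 2)
  Match 4: 'a' (length 1)
Total matches: 4

4


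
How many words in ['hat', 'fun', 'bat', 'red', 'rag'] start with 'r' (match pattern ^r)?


Pattern ^r anchors to start of word. Check which words begin with 'r':
  'hat' -> no
  'fun' -> no
  'bat' -> no
  'red' -> MATCH (starts with 'r')
  'rag' -> MATCH (starts with 'r')
Matching words: ['red', 'rag']
Count: 2

2


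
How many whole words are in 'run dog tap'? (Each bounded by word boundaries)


Word boundaries (\b) mark the start/end of each word.
Text: 'run dog tap'
Splitting by whitespace:
  Word 1: 'run'
  Word 2: 'dog'
  Word 3: 'tap'
Total whole words: 3

3


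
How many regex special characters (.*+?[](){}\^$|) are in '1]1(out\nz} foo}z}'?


Regex special characters are: . * + ? [ ] ( ) { } \ ^ $ |
Scanning '1]1(out\nz} foo}z}':
  pos 1: ']' -> SPECIAL
  pos 3: '(' -> SPECIAL
  pos 7: '\' -> SPECIAL
  pos 10: '}' -> SPECIAL
  pos 15: '}' -> SPECIAL
  pos 17: '}' -> SPECIAL
Special chars found: [']', '(', '\\', '}', '}', '}']
Total: 6

6


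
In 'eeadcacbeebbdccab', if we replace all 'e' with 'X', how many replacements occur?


re.sub('e', 'X', text) replaces every occurrence of 'e' with 'X'.
Text: 'eeadcacbeebbdccab'
Scanning for 'e':
  pos 0: 'e' -> replacement #1
  pos 1: 'e' -> replacement #2
  pos 8: 'e' -> replacement #3
  pos 9: 'e' -> replacement #4
Total replacements: 4

4


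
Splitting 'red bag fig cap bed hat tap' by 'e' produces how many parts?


Splitting by 'e' breaks the string at each occurrence of the separator.
Text: 'red bag fig cap bed hat tap'
Parts after split:
  Part 1: 'r'
  Part 2: 'd bag fig cap b'
  Part 3: 'd hat tap'
Total parts: 3

3


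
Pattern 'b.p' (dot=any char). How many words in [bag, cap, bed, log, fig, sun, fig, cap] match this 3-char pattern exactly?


Pattern 'b.p' means: starts with 'b', any single char, ends with 'p'.
Checking each word (must be exactly 3 chars):
  'bag' (len=3): no
  'cap' (len=3): no
  'bed' (len=3): no
  'log' (len=3): no
  'fig' (len=3): no
  'sun' (len=3): no
  'fig' (len=3): no
  'cap' (len=3): no
Matching words: []
Total: 0

0
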